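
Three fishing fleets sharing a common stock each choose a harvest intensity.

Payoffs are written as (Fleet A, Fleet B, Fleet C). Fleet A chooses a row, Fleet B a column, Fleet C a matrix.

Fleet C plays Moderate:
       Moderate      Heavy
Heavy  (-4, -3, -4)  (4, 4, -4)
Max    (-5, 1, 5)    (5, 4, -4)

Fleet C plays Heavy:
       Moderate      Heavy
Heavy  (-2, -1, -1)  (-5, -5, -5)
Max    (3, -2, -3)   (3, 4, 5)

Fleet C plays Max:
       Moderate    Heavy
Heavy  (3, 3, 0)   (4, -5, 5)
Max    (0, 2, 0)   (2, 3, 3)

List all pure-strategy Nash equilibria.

Fleet A against (Moderate, Moderate): payoffs -4, -5 → best response Heavy.
Fleet A against (Moderate, Heavy): payoffs -2, 3 → best response Max.
Fleet A against (Moderate, Max): payoffs 3, 0 → best response Heavy.
Fleet A against (Heavy, Moderate): payoffs 4, 5 → best response Max.
Fleet A against (Heavy, Heavy): payoffs -5, 3 → best response Max.
Fleet A against (Heavy, Max): payoffs 4, 2 → best response Heavy.
Fleet B against (Heavy, Moderate): payoffs -3, 4 → best response Heavy.
Fleet B against (Heavy, Heavy): payoffs -1, -5 → best response Moderate.
Fleet B against (Heavy, Max): payoffs 3, -5 → best response Moderate.
Fleet B against (Max, Moderate): payoffs 1, 4 → best response Heavy.
Fleet B against (Max, Heavy): payoffs -2, 4 → best response Heavy.
Fleet B against (Max, Max): payoffs 2, 3 → best response Heavy.
Fleet C against (Heavy, Moderate): payoffs -4, -1, 0 → best response Max.
Fleet C against (Heavy, Heavy): payoffs -4, -5, 5 → best response Max.
Fleet C against (Max, Moderate): payoffs 5, -3, 0 → best response Moderate.
Fleet C against (Max, Heavy): payoffs -4, 5, 3 → best response Heavy.
Mutual best responses: (Heavy, Moderate, Max); (Max, Heavy, Heavy).

(Heavy, Moderate, Max); (Max, Heavy, Heavy)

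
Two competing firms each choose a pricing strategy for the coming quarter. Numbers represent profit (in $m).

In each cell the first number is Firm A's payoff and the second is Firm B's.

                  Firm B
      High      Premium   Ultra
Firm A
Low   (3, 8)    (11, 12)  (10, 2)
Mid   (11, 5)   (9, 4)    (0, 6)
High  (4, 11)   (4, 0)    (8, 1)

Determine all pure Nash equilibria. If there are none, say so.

Firm A against High: payoffs 3, 11, 4 → best response Mid.
Firm A against Premium: payoffs 11, 9, 4 → best response Low.
Firm A against Ultra: payoffs 10, 0, 8 → best response Low.
Firm B against Low: payoffs 8, 12, 2 → best response Premium.
Firm B against Mid: payoffs 5, 4, 6 → best response Ultra.
Firm B against High: payoffs 11, 0, 1 → best response High.
Mutual best responses: (Low, Premium).

The unique pure-strategy Nash equilibrium is (Low, Premium).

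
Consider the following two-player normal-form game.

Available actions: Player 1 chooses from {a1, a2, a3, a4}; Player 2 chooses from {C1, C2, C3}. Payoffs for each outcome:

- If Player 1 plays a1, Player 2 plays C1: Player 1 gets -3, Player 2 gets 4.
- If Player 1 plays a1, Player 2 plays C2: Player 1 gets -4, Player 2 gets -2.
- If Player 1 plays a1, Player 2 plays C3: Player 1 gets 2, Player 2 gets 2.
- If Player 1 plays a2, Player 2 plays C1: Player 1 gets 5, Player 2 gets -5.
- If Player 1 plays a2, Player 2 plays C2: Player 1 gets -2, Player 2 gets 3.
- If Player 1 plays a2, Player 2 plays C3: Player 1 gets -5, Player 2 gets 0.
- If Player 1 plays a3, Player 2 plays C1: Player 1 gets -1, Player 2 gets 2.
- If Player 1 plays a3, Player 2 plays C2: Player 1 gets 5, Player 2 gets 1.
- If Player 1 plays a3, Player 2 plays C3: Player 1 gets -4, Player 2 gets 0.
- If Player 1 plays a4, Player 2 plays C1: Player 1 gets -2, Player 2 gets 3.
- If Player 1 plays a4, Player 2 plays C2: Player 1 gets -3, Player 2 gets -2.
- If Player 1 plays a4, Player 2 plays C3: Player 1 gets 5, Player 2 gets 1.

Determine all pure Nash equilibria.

none

(a1, C1): Player 1 can switch to a2 (-3 → 5). Not NE.
(a1, C2): Player 1 can switch to a2 (-4 → -2). Not NE.
(a1, C3): Player 1 can switch to a4 (2 → 5). Not NE.
(a2, C1): Player 2 can switch to C2 (-5 → 3). Not NE.
(a2, C2): Player 1 can switch to a3 (-2 → 5). Not NE.
(a2, C3): Player 1 can switch to a1 (-5 → 2). Not NE.
(The remaining 6 profiles each have a profitable deviation by the same check.)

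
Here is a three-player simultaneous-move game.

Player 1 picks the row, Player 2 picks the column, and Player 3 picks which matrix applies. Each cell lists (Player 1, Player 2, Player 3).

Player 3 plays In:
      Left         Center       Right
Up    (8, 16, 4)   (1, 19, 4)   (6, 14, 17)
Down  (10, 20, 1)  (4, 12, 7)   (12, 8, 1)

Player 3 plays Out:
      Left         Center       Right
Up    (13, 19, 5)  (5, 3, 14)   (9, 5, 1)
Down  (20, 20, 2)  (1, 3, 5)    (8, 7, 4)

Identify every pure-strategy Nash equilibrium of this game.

(Up, Left, In): Player 1 can switch to Down (8 → 10). Not NE.
(Up, Left, Out): Player 1 can switch to Down (13 → 20). Not NE.
(Up, Center, In): Player 1 can switch to Down (1 → 4). Not NE.
(Up, Center, Out): Player 2 can switch to Left (3 → 19). Not NE.
(Up, Right, In): Player 1 can switch to Down (6 → 12). Not NE.
(Up, Right, Out): Player 2 can switch to Left (5 → 19). Not NE.
(Down, Left, In): Player 3 can switch to Out (1 → 2). Not NE.
(Down, Left, Out): Player 1 gets 20, best alternative 13; Player 2 gets 20, best alternative 7; Player 3 gets 2, best alternative 1. No profitable deviation — NE.
(Down, Center, In): Player 2 can switch to Left (12 → 20). Not NE.
(The remaining 3 profiles each have a profitable deviation by the same check.)

The unique pure-strategy Nash equilibrium is (Down, Left, Out).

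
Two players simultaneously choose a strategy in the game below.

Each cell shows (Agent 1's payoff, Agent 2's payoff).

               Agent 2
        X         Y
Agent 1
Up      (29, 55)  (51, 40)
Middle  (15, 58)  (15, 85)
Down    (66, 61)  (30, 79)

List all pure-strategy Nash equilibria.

none

Check each profile: it is a Nash equilibrium iff no player can strictly gain by switching unilaterally.
(Up, X): Agent 1 can switch to Down (29 → 66). Not NE.
(Up, Y): Agent 2 can switch to X (40 → 55). Not NE.
(Middle, X): Agent 1 can switch to Up (15 → 29). Not NE.
(Middle, Y): Agent 1 can switch to Up (15 → 51). Not NE.
(Down, X): Agent 2 can switch to Y (61 → 79). Not NE.
(Down, Y): Agent 1 can switch to Up (30 → 51). Not NE.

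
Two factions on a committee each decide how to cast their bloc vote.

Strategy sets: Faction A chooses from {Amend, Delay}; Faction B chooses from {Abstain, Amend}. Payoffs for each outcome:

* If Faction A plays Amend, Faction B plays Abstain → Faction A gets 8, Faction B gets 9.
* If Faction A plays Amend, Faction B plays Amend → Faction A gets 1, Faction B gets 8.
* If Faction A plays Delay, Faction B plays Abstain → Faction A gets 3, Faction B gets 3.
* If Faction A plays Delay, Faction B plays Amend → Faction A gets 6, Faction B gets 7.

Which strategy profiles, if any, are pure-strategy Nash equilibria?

(Amend, Abstain); (Delay, Amend)

(Amend, Abstain): Faction A gets 8, best alternative 3; Faction B gets 9, best alternative 8. No profitable deviation — NE.
(Amend, Amend): Faction A can switch to Delay (1 → 6). Not NE.
(Delay, Abstain): Faction A can switch to Amend (3 → 8). Not NE.
(Delay, Amend): Faction A gets 6, best alternative 1; Faction B gets 7, best alternative 3. No profitable deviation — NE.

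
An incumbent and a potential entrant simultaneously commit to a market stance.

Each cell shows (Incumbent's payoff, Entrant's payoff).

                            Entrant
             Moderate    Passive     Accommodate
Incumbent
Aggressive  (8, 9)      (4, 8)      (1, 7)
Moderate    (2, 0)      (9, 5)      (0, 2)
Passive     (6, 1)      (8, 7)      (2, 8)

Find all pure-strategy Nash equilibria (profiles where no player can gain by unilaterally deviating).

(Aggressive, Moderate), (Moderate, Passive), (Passive, Accommodate)

(Aggressive, Moderate): Incumbent gets 8, best alternative 6; Entrant gets 9, best alternative 8. No profitable deviation — NE.
(Aggressive, Passive): Incumbent can switch to Moderate (4 → 9). Not NE.
(Aggressive, Accommodate): Incumbent can switch to Passive (1 → 2). Not NE.
(Moderate, Moderate): Incumbent can switch to Aggressive (2 → 8). Not NE.
(Moderate, Passive): Incumbent gets 9, best alternative 8; Entrant gets 5, best alternative 2. No profitable deviation — NE.
(Moderate, Accommodate): Incumbent can switch to Aggressive (0 → 1). Not NE.
(Passive, Moderate): Incumbent can switch to Aggressive (6 → 8). Not NE.
(Passive, Passive): Incumbent can switch to Moderate (8 → 9). Not NE.
(Passive, Accommodate): Incumbent gets 2, best alternative 1; Entrant gets 8, best alternative 7. No profitable deviation — NE.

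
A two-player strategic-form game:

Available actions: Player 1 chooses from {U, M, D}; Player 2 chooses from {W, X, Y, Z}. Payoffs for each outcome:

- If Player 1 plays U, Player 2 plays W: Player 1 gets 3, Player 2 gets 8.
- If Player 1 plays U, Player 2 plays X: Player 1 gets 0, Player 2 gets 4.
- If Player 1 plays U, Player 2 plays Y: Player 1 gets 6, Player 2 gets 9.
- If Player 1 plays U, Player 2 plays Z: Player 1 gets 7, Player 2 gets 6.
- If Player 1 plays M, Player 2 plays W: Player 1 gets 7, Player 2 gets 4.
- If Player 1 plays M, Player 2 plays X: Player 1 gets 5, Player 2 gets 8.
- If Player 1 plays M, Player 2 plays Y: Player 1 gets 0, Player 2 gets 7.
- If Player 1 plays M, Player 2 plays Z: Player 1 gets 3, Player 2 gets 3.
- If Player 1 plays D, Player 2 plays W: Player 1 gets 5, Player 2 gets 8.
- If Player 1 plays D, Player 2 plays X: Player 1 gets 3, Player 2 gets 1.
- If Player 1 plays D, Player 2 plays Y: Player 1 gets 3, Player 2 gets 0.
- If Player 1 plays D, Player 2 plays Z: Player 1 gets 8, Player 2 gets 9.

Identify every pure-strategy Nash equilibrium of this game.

Pure-strategy Nash equilibria: (U, Y); (M, X); (D, Z)

For each player, find the best response to each opponent profile; mutual best responses are the pure NE.
Player 1 against W: payoffs 3, 7, 5 → best response M.
Player 1 against X: payoffs 0, 5, 3 → best response M.
Player 1 against Y: payoffs 6, 0, 3 → best response U.
Player 1 against Z: payoffs 7, 3, 8 → best response D.
Player 2 against U: payoffs 8, 4, 9, 6 → best response Y.
Player 2 against M: payoffs 4, 8, 7, 3 → best response X.
Player 2 against D: payoffs 8, 1, 0, 9 → best response Z.
Mutual best responses: (U, Y); (M, X); (D, Z).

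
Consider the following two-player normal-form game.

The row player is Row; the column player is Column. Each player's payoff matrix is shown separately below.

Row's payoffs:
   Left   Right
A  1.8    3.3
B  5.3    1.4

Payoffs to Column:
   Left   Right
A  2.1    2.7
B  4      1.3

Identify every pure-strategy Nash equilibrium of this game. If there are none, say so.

Pure-strategy Nash equilibria: (A, Right); (B, Left)

(A, Left): Row can switch to B (1.8 → 5.3). Not NE.
(A, Right): Row gets 3.3, best alternative 1.4; Column gets 2.7, best alternative 2.1. No profitable deviation — NE.
(B, Left): Row gets 5.3, best alternative 1.8; Column gets 4, best alternative 1.3. No profitable deviation — NE.
(B, Right): Row can switch to A (1.4 → 3.3). Not NE.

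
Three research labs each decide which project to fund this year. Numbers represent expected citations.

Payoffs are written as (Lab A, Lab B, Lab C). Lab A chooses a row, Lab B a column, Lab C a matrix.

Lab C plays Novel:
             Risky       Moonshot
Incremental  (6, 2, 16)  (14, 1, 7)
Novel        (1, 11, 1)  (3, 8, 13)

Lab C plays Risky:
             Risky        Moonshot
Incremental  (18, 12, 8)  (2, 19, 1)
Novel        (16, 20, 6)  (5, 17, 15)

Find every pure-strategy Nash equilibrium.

Lab A against (Risky, Novel): payoffs 6, 1 → best response Incremental.
Lab A against (Risky, Risky): payoffs 18, 16 → best response Incremental.
Lab A against (Moonshot, Novel): payoffs 14, 3 → best response Incremental.
Lab A against (Moonshot, Risky): payoffs 2, 5 → best response Novel.
Lab B against (Incremental, Novel): payoffs 2, 1 → best response Risky.
Lab B against (Incremental, Risky): payoffs 12, 19 → best response Moonshot.
Lab B against (Novel, Novel): payoffs 11, 8 → best response Risky.
Lab B against (Novel, Risky): payoffs 20, 17 → best response Risky.
Lab C against (Incremental, Risky): payoffs 16, 8 → best response Novel.
Lab C against (Incremental, Moonshot): payoffs 7, 1 → best response Novel.
Lab C against (Novel, Risky): payoffs 1, 6 → best response Risky.
Lab C against (Novel, Moonshot): payoffs 13, 15 → best response Risky.
Mutual best responses: (Incremental, Risky, Novel).

Pure NE: (Incremental, Risky, Novel)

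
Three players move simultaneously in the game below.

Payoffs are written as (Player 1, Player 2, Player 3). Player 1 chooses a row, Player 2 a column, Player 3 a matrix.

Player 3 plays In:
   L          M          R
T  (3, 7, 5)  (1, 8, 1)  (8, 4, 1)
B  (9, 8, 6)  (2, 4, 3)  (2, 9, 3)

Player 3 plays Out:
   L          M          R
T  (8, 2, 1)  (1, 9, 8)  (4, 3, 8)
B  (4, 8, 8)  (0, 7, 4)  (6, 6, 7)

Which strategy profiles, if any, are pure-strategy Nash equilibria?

(T, M, Out)

For each strategy profile, look for a profitable unilateral deviation.
(T, L, In): Player 1 can switch to B (3 → 9). Not NE.
(T, L, Out): Player 2 can switch to M (2 → 9). Not NE.
(T, M, In): Player 1 can switch to B (1 → 2). Not NE.
(T, M, Out): Player 1 gets 1, best alternative 0; Player 2 gets 9, best alternative 3; Player 3 gets 8, best alternative 1. No profitable deviation — NE.
(T, R, In): Player 2 can switch to L (4 → 7). Not NE.
(T, R, Out): Player 1 can switch to B (4 → 6). Not NE.
(B, L, In): Player 2 can switch to R (8 → 9). Not NE.
(B, L, Out): Player 1 can switch to T (4 → 8). Not NE.
(B, M, In): Player 2 can switch to L (4 → 8). Not NE.
(B, M, Out): Player 1 can switch to T (0 → 1). Not NE.
(B, R, In): Player 1 can switch to T (2 → 8). Not NE.
(The remaining 1 profile has a profitable deviation by the same check.)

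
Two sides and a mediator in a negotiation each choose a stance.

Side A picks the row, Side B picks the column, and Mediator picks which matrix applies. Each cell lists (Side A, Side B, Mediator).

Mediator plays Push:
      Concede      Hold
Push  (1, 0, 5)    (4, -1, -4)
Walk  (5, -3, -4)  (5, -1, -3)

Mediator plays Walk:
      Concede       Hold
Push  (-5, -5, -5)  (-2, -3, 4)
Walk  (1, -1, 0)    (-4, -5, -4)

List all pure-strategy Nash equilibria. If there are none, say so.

(Push, Hold, Walk), (Walk, Concede, Walk), (Walk, Hold, Push)

Side A against (Concede, Push): payoffs 1, 5 → best response Walk.
Side A against (Concede, Walk): payoffs -5, 1 → best response Walk.
Side A against (Hold, Push): payoffs 4, 5 → best response Walk.
Side A against (Hold, Walk): payoffs -2, -4 → best response Push.
Side B against (Push, Push): payoffs 0, -1 → best response Concede.
Side B against (Push, Walk): payoffs -5, -3 → best response Hold.
Side B against (Walk, Push): payoffs -3, -1 → best response Hold.
Side B against (Walk, Walk): payoffs -1, -5 → best response Concede.
Mediator against (Push, Concede): payoffs 5, -5 → best response Push.
Mediator against (Push, Hold): payoffs -4, 4 → best response Walk.
Mediator against (Walk, Concede): payoffs -4, 0 → best response Walk.
Mediator against (Walk, Hold): payoffs -3, -4 → best response Push.
Mutual best responses: (Push, Hold, Walk); (Walk, Concede, Walk); (Walk, Hold, Push).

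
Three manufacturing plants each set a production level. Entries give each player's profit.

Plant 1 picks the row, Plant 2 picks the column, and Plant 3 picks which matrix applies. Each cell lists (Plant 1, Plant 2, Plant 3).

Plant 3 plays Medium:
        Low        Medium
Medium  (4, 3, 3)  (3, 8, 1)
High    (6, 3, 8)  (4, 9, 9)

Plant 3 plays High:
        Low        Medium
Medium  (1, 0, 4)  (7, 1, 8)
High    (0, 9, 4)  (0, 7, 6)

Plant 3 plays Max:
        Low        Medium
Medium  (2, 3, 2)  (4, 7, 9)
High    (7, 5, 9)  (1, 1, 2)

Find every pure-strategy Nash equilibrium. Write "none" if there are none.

The pure Nash equilibria are (Medium, Medium, Max) and (High, Low, Max) and (High, Medium, Medium).

(Medium, Low, Medium): Plant 1 can switch to High (4 → 6). Not NE.
(Medium, Low, High): Plant 2 can switch to Medium (0 → 1). Not NE.
(Medium, Low, Max): Plant 1 can switch to High (2 → 7). Not NE.
(Medium, Medium, Medium): Plant 1 can switch to High (3 → 4). Not NE.
(Medium, Medium, High): Plant 3 can switch to Max (8 → 9). Not NE.
(Medium, Medium, Max): Plant 1 gets 4, best alternative 1; Plant 2 gets 7, best alternative 3; Plant 3 gets 9, best alternative 8. No profitable deviation — NE.
(High, Low, Medium): Plant 2 can switch to Medium (3 → 9). Not NE.
(High, Low, High): Plant 1 can switch to Medium (0 → 1). Not NE.
(High, Low, Max): Plant 1 gets 7, best alternative 2; Plant 2 gets 5, best alternative 1; Plant 3 gets 9, best alternative 8. No profitable deviation — NE.
(High, Medium, Medium): Plant 1 gets 4, best alternative 3; Plant 2 gets 9, best alternative 3; Plant 3 gets 9, best alternative 6. No profitable deviation — NE.
(High, Medium, High): Plant 1 can switch to Medium (0 → 7). Not NE.
(High, Medium, Max): Plant 1 can switch to Medium (1 → 4). Not NE.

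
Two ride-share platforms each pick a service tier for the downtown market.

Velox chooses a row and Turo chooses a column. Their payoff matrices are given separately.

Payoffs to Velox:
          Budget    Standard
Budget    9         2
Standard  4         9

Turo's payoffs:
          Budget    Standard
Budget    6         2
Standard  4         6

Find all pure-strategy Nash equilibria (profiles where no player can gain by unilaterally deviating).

Pure-strategy Nash equilibria: (Budget, Budget) and (Standard, Standard)

Velox against Budget: payoffs 9, 4 → best response Budget.
Velox against Standard: payoffs 2, 9 → best response Standard.
Turo against Budget: payoffs 6, 2 → best response Budget.
Turo against Standard: payoffs 4, 6 → best response Standard.
Mutual best responses: (Budget, Budget); (Standard, Standard).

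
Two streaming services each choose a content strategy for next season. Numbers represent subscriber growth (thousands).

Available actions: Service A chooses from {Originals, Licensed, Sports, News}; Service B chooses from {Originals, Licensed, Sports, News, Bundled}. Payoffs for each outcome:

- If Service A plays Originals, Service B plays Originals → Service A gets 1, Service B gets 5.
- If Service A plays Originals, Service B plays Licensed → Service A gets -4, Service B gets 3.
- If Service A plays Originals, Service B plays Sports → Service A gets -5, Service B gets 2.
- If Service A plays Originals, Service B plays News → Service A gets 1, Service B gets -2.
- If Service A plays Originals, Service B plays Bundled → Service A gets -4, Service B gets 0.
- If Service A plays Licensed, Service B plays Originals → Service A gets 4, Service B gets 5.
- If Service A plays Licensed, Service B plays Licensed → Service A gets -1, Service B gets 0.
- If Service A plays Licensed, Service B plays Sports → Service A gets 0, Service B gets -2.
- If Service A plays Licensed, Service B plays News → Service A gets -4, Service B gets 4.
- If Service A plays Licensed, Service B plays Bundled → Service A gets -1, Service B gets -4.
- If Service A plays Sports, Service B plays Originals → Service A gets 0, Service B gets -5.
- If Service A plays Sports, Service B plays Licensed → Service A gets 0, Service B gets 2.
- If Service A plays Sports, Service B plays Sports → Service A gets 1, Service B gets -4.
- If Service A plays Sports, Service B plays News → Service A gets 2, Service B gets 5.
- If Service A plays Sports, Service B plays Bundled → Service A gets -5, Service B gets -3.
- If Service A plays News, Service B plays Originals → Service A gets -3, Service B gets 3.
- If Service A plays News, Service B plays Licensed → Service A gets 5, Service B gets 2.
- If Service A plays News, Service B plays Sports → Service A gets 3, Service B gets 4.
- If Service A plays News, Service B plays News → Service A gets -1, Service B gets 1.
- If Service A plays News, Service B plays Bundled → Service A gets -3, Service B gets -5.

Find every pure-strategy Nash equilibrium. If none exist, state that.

(Originals, Originals): Service A can switch to Licensed (1 → 4). Not NE.
(Originals, Licensed): Service A can switch to Licensed (-4 → -1). Not NE.
(Originals, Sports): Service A can switch to Licensed (-5 → 0). Not NE.
(Originals, News): Service A can switch to Sports (1 → 2). Not NE.
(Originals, Bundled): Service A can switch to Licensed (-4 → -1). Not NE.
(Licensed, Originals): Service A gets 4, best alternative 1; Service B gets 5, best alternative 4. No profitable deviation — NE.
(Licensed, Licensed): Service A can switch to Sports (-1 → 0). Not NE.
(Sports, News): Service A gets 2, best alternative 1; Service B gets 5, best alternative 2. No profitable deviation — NE.
(News, Sports): Service A gets 3, best alternative 1; Service B gets 4, best alternative 3. No profitable deviation — NE.
(The remaining 11 profiles each have a profitable deviation by the same check.)

Pure-strategy Nash equilibria: (Licensed, Originals) and (Sports, News) and (News, Sports)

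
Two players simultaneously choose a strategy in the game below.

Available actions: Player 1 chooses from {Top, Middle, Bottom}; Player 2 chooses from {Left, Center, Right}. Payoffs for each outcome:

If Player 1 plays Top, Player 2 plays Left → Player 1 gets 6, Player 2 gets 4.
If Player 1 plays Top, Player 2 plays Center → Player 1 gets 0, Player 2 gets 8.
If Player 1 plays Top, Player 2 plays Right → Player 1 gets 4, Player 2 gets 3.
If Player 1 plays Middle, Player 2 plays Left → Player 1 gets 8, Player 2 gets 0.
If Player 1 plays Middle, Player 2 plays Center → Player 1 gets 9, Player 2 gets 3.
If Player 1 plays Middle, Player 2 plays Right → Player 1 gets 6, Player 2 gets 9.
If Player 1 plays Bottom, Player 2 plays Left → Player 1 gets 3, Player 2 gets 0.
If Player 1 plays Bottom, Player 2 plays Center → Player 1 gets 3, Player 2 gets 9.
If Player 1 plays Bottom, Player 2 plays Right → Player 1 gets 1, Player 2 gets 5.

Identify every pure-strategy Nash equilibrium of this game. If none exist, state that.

(Top, Left): Player 1 can switch to Middle (6 → 8). Not NE.
(Top, Center): Player 1 can switch to Middle (0 → 9). Not NE.
(Top, Right): Player 1 can switch to Middle (4 → 6). Not NE.
(Middle, Left): Player 2 can switch to Center (0 → 3). Not NE.
(Middle, Center): Player 2 can switch to Right (3 → 9). Not NE.
(Middle, Right): Player 1 gets 6, best alternative 4; Player 2 gets 9, best alternative 3. No profitable deviation — NE.
(Bottom, Left): Player 1 can switch to Top (3 → 6). Not NE.
(Bottom, Center): Player 1 can switch to Middle (3 → 9). Not NE.
(Bottom, Right): Player 1 can switch to Top (1 → 4). Not NE.

(Middle, Right)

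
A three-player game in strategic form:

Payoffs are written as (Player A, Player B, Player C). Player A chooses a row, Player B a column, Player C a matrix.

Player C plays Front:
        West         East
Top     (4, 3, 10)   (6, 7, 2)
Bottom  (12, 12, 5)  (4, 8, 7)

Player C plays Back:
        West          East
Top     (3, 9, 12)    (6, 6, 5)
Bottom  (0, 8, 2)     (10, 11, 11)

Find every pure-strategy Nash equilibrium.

Player A against (West, Front): payoffs 4, 12 → best response Bottom.
Player A against (West, Back): payoffs 3, 0 → best response Top.
Player A against (East, Front): payoffs 6, 4 → best response Top.
Player A against (East, Back): payoffs 6, 10 → best response Bottom.
Player B against (Top, Front): payoffs 3, 7 → best response East.
Player B against (Top, Back): payoffs 9, 6 → best response West.
Player B against (Bottom, Front): payoffs 12, 8 → best response West.
Player B against (Bottom, Back): payoffs 8, 11 → best response East.
Player C against (Top, West): payoffs 10, 12 → best response Back.
Player C against (Top, East): payoffs 2, 5 → best response Back.
Player C against (Bottom, West): payoffs 5, 2 → best response Front.
Player C against (Bottom, East): payoffs 7, 11 → best response Back.
Mutual best responses: (Top, West, Back); (Bottom, West, Front); (Bottom, East, Back).

The pure Nash equilibria are (Top, West, Back), (Bottom, West, Front), (Bottom, East, Back).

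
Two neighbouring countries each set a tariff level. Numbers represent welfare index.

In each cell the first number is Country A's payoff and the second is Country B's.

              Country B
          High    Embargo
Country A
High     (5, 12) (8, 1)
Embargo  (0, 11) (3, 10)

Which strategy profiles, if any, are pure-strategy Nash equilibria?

The unique pure-strategy Nash equilibrium is (High, High).

For each player, find the best response to each opponent profile; mutual best responses are the pure NE.
Country A against High: payoffs 5, 0 → best response High.
Country A against Embargo: payoffs 8, 3 → best response High.
Country B against High: payoffs 12, 1 → best response High.
Country B against Embargo: payoffs 11, 10 → best response High.
Mutual best responses: (High, High).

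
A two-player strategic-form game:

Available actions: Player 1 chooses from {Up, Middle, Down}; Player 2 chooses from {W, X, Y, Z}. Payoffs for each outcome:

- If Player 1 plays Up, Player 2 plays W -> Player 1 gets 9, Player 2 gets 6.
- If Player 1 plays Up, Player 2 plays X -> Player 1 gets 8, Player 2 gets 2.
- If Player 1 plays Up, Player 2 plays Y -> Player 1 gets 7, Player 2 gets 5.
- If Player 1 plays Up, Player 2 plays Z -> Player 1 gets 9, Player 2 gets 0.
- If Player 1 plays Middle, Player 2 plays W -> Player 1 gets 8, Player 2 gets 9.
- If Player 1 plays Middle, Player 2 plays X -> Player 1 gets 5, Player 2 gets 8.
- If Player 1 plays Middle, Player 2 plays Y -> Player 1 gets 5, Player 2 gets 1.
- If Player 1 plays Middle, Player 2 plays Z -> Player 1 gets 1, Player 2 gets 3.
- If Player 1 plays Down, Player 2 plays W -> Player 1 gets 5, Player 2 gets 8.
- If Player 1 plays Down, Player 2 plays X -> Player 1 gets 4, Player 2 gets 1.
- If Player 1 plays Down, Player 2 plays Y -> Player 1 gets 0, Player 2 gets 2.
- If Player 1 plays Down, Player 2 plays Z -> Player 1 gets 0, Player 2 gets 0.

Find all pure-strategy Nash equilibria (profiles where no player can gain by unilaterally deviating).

Pure NE: (Up, W)

Check each profile: it is a Nash equilibrium iff no player can strictly gain by switching unilaterally.
(Up, W): Player 1 gets 9, best alternative 8; Player 2 gets 6, best alternative 5. No profitable deviation — NE.
(Up, X): Player 2 can switch to W (2 → 6). Not NE.
(Up, Y): Player 2 can switch to W (5 → 6). Not NE.
(Up, Z): Player 2 can switch to W (0 → 6). Not NE.
(Middle, W): Player 1 can switch to Up (8 → 9). Not NE.
(Middle, X): Player 1 can switch to Up (5 → 8). Not NE.
(Middle, Y): Player 1 can switch to Up (5 → 7). Not NE.
(The remaining 5 profiles each have a profitable deviation by the same check.)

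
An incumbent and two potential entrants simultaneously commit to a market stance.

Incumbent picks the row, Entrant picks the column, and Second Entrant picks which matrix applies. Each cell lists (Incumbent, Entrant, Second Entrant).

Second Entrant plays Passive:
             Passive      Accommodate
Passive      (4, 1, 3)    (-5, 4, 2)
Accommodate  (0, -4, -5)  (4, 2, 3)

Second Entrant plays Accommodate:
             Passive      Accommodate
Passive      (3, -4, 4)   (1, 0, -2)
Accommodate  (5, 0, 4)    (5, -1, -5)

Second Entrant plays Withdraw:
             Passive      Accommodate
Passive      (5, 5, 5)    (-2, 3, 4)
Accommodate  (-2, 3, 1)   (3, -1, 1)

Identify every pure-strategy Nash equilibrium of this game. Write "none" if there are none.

(Passive, Passive, Withdraw), (Accommodate, Passive, Accommodate), (Accommodate, Accommodate, Passive)

(Passive, Passive, Passive): Entrant can switch to Accommodate (1 → 4). Not NE.
(Passive, Passive, Accommodate): Incumbent can switch to Accommodate (3 → 5). Not NE.
(Passive, Passive, Withdraw): Incumbent gets 5, best alternative -2; Entrant gets 5, best alternative 3; Second Entrant gets 5, best alternative 4. No profitable deviation — NE.
(Passive, Accommodate, Passive): Incumbent can switch to Accommodate (-5 → 4). Not NE.
(Passive, Accommodate, Accommodate): Incumbent can switch to Accommodate (1 → 5). Not NE.
(Passive, Accommodate, Withdraw): Incumbent can switch to Accommodate (-2 → 3). Not NE.
(Accommodate, Passive, Passive): Incumbent can switch to Passive (0 → 4). Not NE.
(Accommodate, Passive, Accommodate): Incumbent gets 5, best alternative 3; Entrant gets 0, best alternative -1; Second Entrant gets 4, best alternative 1. No profitable deviation — NE.
(Accommodate, Passive, Withdraw): Incumbent can switch to Passive (-2 → 5). Not NE.
(Accommodate, Accommodate, Passive): Incumbent gets 4, best alternative -5; Entrant gets 2, best alternative -4; Second Entrant gets 3, best alternative 1. No profitable deviation — NE.
(Accommodate, Accommodate, Accommodate): Entrant can switch to Passive (-1 → 0). Not NE.
(Accommodate, Accommodate, Withdraw): Entrant can switch to Passive (-1 → 3). Not NE.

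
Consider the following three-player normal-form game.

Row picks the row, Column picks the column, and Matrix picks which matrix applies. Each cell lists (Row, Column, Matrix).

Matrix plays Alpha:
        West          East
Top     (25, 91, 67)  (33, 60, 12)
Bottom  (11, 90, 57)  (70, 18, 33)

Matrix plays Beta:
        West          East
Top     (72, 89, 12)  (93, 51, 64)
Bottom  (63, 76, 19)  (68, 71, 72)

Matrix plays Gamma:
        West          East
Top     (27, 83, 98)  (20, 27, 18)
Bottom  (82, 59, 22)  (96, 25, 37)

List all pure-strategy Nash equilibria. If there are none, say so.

There is no pure-strategy Nash equilibrium.

Row against (West, Alpha): payoffs 25, 11 → best response Top.
Row against (West, Beta): payoffs 72, 63 → best response Top.
Row against (West, Gamma): payoffs 27, 82 → best response Bottom.
Row against (East, Alpha): payoffs 33, 70 → best response Bottom.
Row against (East, Beta): payoffs 93, 68 → best response Top.
Row against (East, Gamma): payoffs 20, 96 → best response Bottom.
Column against (Top, Alpha): payoffs 91, 60 → best response West.
Column against (Top, Beta): payoffs 89, 51 → best response West.
Column against (Top, Gamma): payoffs 83, 27 → best response West.
Column against (Bottom, Alpha): payoffs 90, 18 → best response West.
Column against (Bottom, Beta): payoffs 76, 71 → best response West.
Column against (Bottom, Gamma): payoffs 59, 25 → best response West.
Matrix against (Top, West): payoffs 67, 12, 98 → best response Gamma.
Matrix against (Top, East): payoffs 12, 64, 18 → best response Beta.
Matrix against (Bottom, West): payoffs 57, 19, 22 → best response Alpha.
Matrix against (Bottom, East): payoffs 33, 72, 37 → best response Beta.
No profile is a mutual best response for all players.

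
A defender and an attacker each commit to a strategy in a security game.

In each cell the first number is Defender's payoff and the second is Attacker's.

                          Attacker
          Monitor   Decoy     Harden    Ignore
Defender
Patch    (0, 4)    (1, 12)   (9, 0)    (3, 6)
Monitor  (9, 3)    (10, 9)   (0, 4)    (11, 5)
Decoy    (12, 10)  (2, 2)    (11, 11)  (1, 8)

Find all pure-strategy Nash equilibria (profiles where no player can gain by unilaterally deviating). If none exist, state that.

(Patch, Monitor): Defender can switch to Monitor (0 → 9). Not NE.
(Patch, Decoy): Defender can switch to Monitor (1 → 10). Not NE.
(Patch, Harden): Defender can switch to Decoy (9 → 11). Not NE.
(Patch, Ignore): Defender can switch to Monitor (3 → 11). Not NE.
(Monitor, Monitor): Defender can switch to Decoy (9 → 12). Not NE.
(Monitor, Decoy): Defender gets 10, best alternative 2; Attacker gets 9, best alternative 5. No profitable deviation — NE.
(Monitor, Harden): Defender can switch to Patch (0 → 9). Not NE.
(Monitor, Ignore): Attacker can switch to Decoy (5 → 9). Not NE.
(Decoy, Monitor): Attacker can switch to Harden (10 → 11). Not NE.
(Decoy, Decoy): Defender can switch to Monitor (2 → 10). Not NE.
(Decoy, Harden): Defender gets 11, best alternative 9; Attacker gets 11, best alternative 10. No profitable deviation — NE.
(Decoy, Ignore): Defender can switch to Patch (1 → 3). Not NE.

(Monitor, Decoy), (Decoy, Harden)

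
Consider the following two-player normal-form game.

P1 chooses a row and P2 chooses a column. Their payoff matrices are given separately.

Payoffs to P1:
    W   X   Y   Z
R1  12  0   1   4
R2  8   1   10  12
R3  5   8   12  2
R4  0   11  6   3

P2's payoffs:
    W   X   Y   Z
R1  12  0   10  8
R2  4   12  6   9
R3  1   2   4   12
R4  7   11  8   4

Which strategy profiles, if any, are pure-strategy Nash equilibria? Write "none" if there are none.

(R1, W): P1 gets 12, best alternative 8; P2 gets 12, best alternative 10. No profitable deviation — NE.
(R1, X): P1 can switch to R2 (0 → 1). Not NE.
(R1, Y): P1 can switch to R2 (1 → 10). Not NE.
(R1, Z): P1 can switch to R2 (4 → 12). Not NE.
(R2, W): P1 can switch to R1 (8 → 12). Not NE.
(R2, X): P1 can switch to R3 (1 → 8). Not NE.
(R2, Y): P1 can switch to R3 (10 → 12). Not NE.
(R2, Z): P2 can switch to X (9 → 12). Not NE.
(R3, W): P1 can switch to R1 (5 → 12). Not NE.
(R4, X): P1 gets 11, best alternative 8; P2 gets 11, best alternative 8. No profitable deviation — NE.
(The remaining 6 profiles each have a profitable deviation by the same check.)

The pure Nash equilibria are (R1, W), (R4, X).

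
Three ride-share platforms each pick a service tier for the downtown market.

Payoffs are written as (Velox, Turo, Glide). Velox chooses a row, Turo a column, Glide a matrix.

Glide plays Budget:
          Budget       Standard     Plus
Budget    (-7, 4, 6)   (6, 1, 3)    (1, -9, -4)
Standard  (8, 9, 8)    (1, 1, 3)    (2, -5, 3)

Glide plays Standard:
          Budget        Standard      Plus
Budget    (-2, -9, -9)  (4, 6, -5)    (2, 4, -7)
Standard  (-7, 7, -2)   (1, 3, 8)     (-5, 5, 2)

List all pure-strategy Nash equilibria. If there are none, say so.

(Standard, Budget, Budget)

Velox against (Budget, Budget): payoffs -7, 8 → best response Standard.
Velox against (Budget, Standard): payoffs -2, -7 → best response Budget.
Velox against (Standard, Budget): payoffs 6, 1 → best response Budget.
Velox against (Standard, Standard): payoffs 4, 1 → best response Budget.
Velox against (Plus, Budget): payoffs 1, 2 → best response Standard.
Velox against (Plus, Standard): payoffs 2, -5 → best response Budget.
Turo against (Budget, Budget): payoffs 4, 1, -9 → best response Budget.
Turo against (Budget, Standard): payoffs -9, 6, 4 → best response Standard.
Turo against (Standard, Budget): payoffs 9, 1, -5 → best response Budget.
Turo against (Standard, Standard): payoffs 7, 3, 5 → best response Budget.
Glide against (Budget, Budget): payoffs 6, -9 → best response Budget.
Glide against (Budget, Standard): payoffs 3, -5 → best response Budget.
Glide against (Budget, Plus): payoffs -4, -7 → best response Budget.
Glide against (Standard, Budget): payoffs 8, -2 → best response Budget.
Glide against (Standard, Standard): payoffs 3, 8 → best response Standard.
Glide against (Standard, Plus): payoffs 3, 2 → best response Budget.
Mutual best responses: (Standard, Budget, Budget).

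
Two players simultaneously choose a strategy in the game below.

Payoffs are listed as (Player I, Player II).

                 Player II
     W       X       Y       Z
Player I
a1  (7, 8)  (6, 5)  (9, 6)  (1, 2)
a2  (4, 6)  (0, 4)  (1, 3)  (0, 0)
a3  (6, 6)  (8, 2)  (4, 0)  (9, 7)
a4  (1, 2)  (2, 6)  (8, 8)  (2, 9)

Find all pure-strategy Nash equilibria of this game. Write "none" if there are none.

Player I against W: payoffs 7, 4, 6, 1 → best response a1.
Player I against X: payoffs 6, 0, 8, 2 → best response a3.
Player I against Y: payoffs 9, 1, 4, 8 → best response a1.
Player I against Z: payoffs 1, 0, 9, 2 → best response a3.
Player II against a1: payoffs 8, 5, 6, 2 → best response W.
Player II against a2: payoffs 6, 4, 3, 0 → best response W.
Player II against a3: payoffs 6, 2, 0, 7 → best response Z.
Player II against a4: payoffs 2, 6, 8, 9 → best response Z.
Mutual best responses: (a1, W); (a3, Z).

(a1, W) and (a3, Z)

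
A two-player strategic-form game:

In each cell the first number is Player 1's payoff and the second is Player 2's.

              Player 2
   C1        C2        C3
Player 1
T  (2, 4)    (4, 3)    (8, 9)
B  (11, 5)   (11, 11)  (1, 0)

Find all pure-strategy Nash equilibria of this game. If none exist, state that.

Pure-strategy Nash equilibria: (T, C3); (B, C2)

(T, C1): Player 1 can switch to B (2 → 11). Not NE.
(T, C2): Player 1 can switch to B (4 → 11). Not NE.
(T, C3): Player 1 gets 8, best alternative 1; Player 2 gets 9, best alternative 4. No profitable deviation — NE.
(B, C1): Player 2 can switch to C2 (5 → 11). Not NE.
(B, C2): Player 1 gets 11, best alternative 4; Player 2 gets 11, best alternative 5. No profitable deviation — NE.
(B, C3): Player 1 can switch to T (1 → 8). Not NE.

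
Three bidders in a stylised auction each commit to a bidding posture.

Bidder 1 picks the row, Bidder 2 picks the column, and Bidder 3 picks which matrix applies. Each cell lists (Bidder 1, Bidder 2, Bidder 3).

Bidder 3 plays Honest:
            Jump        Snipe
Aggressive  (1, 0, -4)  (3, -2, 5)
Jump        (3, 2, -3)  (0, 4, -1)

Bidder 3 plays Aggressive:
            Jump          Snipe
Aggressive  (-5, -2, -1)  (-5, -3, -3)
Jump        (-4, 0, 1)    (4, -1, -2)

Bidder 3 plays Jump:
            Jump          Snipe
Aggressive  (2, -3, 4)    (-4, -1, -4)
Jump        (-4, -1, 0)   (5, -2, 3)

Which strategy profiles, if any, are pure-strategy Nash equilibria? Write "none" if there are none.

Bidder 1 against (Jump, Honest): payoffs 1, 3 → best response Jump.
Bidder 1 against (Jump, Aggressive): payoffs -5, -4 → best response Jump.
Bidder 1 against (Jump, Jump): payoffs 2, -4 → best response Aggressive.
Bidder 1 against (Snipe, Honest): payoffs 3, 0 → best response Aggressive.
Bidder 1 against (Snipe, Aggressive): payoffs -5, 4 → best response Jump.
Bidder 1 against (Snipe, Jump): payoffs -4, 5 → best response Jump.
Bidder 2 against (Aggressive, Honest): payoffs 0, -2 → best response Jump.
Bidder 2 against (Aggressive, Aggressive): payoffs -2, -3 → best response Jump.
Bidder 2 against (Aggressive, Jump): payoffs -3, -1 → best response Snipe.
Bidder 2 against (Jump, Honest): payoffs 2, 4 → best response Snipe.
Bidder 2 against (Jump, Aggressive): payoffs 0, -1 → best response Jump.
Bidder 2 against (Jump, Jump): payoffs -1, -2 → best response Jump.
Bidder 3 against (Aggressive, Jump): payoffs -4, -1, 4 → best response Jump.
Bidder 3 against (Aggressive, Snipe): payoffs 5, -3, -4 → best response Honest.
Bidder 3 against (Jump, Jump): payoffs -3, 1, 0 → best response Aggressive.
Bidder 3 against (Jump, Snipe): payoffs -1, -2, 3 → best response Jump.
Mutual best responses: (Jump, Jump, Aggressive).

Pure NE: (Jump, Jump, Aggressive)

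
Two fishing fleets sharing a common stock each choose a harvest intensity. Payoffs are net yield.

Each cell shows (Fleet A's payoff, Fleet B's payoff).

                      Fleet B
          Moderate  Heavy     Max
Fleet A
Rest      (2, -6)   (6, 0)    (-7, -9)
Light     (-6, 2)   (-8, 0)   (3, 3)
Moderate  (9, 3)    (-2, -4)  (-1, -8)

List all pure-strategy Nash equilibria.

(Rest, Heavy) and (Light, Max) and (Moderate, Moderate)

Mark each player's best response to every combination of opponents' strategies; a profile where every player is best-responding is a pure Nash equilibrium.
Fleet A against Moderate: payoffs 2, -6, 9 → best response Moderate.
Fleet A against Heavy: payoffs 6, -8, -2 → best response Rest.
Fleet A against Max: payoffs -7, 3, -1 → best response Light.
Fleet B against Rest: payoffs -6, 0, -9 → best response Heavy.
Fleet B against Light: payoffs 2, 0, 3 → best response Max.
Fleet B against Moderate: payoffs 3, -4, -8 → best response Moderate.
Mutual best responses: (Rest, Heavy); (Light, Max); (Moderate, Moderate).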